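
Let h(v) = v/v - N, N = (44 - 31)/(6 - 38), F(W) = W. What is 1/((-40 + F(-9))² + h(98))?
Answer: 32/76877 ≈ 0.00041625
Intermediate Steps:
N = -13/32 (N = 13/(-32) = 13*(-1/32) = -13/32 ≈ -0.40625)
h(v) = 45/32 (h(v) = v/v - 1*(-13/32) = 1 + 13/32 = 45/32)
1/((-40 + F(-9))² + h(98)) = 1/((-40 - 9)² + 45/32) = 1/((-49)² + 45/32) = 1/(2401 + 45/32) = 1/(76877/32) = 32/76877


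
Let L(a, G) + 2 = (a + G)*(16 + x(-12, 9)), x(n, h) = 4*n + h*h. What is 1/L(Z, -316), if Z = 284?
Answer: -1/1570 ≈ -0.00063694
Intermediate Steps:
x(n, h) = h**2 + 4*n (x(n, h) = 4*n + h**2 = h**2 + 4*n)
L(a, G) = -2 + 49*G + 49*a (L(a, G) = -2 + (a + G)*(16 + (9**2 + 4*(-12))) = -2 + (G + a)*(16 + (81 - 48)) = -2 + (G + a)*(16 + 33) = -2 + (G + a)*49 = -2 + (49*G + 49*a) = -2 + 49*G + 49*a)
1/L(Z, -316) = 1/(-2 + 49*(-316) + 49*284) = 1/(-2 - 15484 + 13916) = 1/(-1570) = -1/1570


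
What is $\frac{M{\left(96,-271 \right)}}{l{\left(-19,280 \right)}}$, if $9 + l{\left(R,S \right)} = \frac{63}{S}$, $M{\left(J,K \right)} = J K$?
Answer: $\frac{346880}{117} \approx 2964.8$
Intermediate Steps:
$l{\left(R,S \right)} = -9 + \frac{63}{S}$
$\frac{M{\left(96,-271 \right)}}{l{\left(-19,280 \right)}} = \frac{96 \left(-271\right)}{-9 + \frac{63}{280}} = - \frac{26016}{-9 + 63 \cdot \frac{1}{280}} = - \frac{26016}{-9 + \frac{9}{40}} = - \frac{26016}{- \frac{351}{40}} = \left(-26016\right) \left(- \frac{40}{351}\right) = \frac{346880}{117}$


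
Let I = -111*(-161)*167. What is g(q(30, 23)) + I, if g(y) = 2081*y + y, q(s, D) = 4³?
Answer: 3117705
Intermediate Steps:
q(s, D) = 64
I = 2984457 (I = 17871*167 = 2984457)
g(y) = 2082*y
g(q(30, 23)) + I = 2082*64 + 2984457 = 133248 + 2984457 = 3117705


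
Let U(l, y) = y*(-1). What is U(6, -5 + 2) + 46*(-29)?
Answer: -1331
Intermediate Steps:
U(l, y) = -y
U(6, -5 + 2) + 46*(-29) = -(-5 + 2) + 46*(-29) = -1*(-3) - 1334 = 3 - 1334 = -1331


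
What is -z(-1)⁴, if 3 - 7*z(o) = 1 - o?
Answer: -1/2401 ≈ -0.00041649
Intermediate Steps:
z(o) = 2/7 + o/7 (z(o) = 3/7 - (1 - o)/7 = 3/7 + (-⅐ + o/7) = 2/7 + o/7)
-z(-1)⁴ = -(2/7 + (⅐)*(-1))⁴ = -(2/7 - ⅐)⁴ = -(⅐)⁴ = -1*1/2401 = -1/2401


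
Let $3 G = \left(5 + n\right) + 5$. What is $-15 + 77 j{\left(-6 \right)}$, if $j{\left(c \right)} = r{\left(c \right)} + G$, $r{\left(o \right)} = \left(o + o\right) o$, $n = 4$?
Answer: $\frac{17665}{3} \approx 5888.3$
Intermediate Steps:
$r{\left(o \right)} = 2 o^{2}$ ($r{\left(o \right)} = 2 o o = 2 o^{2}$)
$G = \frac{14}{3}$ ($G = \frac{\left(5 + 4\right) + 5}{3} = \frac{9 + 5}{3} = \frac{1}{3} \cdot 14 = \frac{14}{3} \approx 4.6667$)
$j{\left(c \right)} = \frac{14}{3} + 2 c^{2}$ ($j{\left(c \right)} = 2 c^{2} + \frac{14}{3} = \frac{14}{3} + 2 c^{2}$)
$-15 + 77 j{\left(-6 \right)} = -15 + 77 \left(\frac{14}{3} + 2 \left(-6\right)^{2}\right) = -15 + 77 \left(\frac{14}{3} + 2 \cdot 36\right) = -15 + 77 \left(\frac{14}{3} + 72\right) = -15 + 77 \cdot \frac{230}{3} = -15 + \frac{17710}{3} = \frac{17665}{3}$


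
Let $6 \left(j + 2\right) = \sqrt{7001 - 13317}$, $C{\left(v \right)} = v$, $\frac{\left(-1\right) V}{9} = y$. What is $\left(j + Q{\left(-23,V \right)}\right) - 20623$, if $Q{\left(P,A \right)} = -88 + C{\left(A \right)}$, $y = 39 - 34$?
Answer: $-20758 + \frac{i \sqrt{1579}}{3} \approx -20758.0 + 13.246 i$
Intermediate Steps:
$y = 5$
$V = -45$ ($V = \left(-9\right) 5 = -45$)
$j = -2 + \frac{i \sqrt{1579}}{3}$ ($j = -2 + \frac{\sqrt{7001 - 13317}}{6} = -2 + \frac{\sqrt{-6316}}{6} = -2 + \frac{2 i \sqrt{1579}}{6} = -2 + \frac{i \sqrt{1579}}{3} \approx -2.0 + 13.246 i$)
$Q{\left(P,A \right)} = -88 + A$
$\left(j + Q{\left(-23,V \right)}\right) - 20623 = \left(\left(-2 + \frac{i \sqrt{1579}}{3}\right) - 133\right) - 20623 = \left(-135 + \frac{i \sqrt{1579}}{3}\right) - 20623 = -20758 + \frac{i \sqrt{1579}}{3}$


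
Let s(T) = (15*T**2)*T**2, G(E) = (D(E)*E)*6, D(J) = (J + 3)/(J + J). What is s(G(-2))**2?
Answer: 1476225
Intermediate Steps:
D(J) = (3 + J)/(2*J) (D(J) = (3 + J)/((2*J)) = (3 + J)*(1/(2*J)) = (3 + J)/(2*J))
G(E) = 9 + 3*E (G(E) = (((3 + E)/(2*E))*E)*6 = (3/2 + E/2)*6 = 9 + 3*E)
s(T) = 15*T**4
s(G(-2))**2 = (15*(9 + 3*(-2))**4)**2 = (15*(9 - 6)**4)**2 = (15*3**4)**2 = (15*81)**2 = 1215**2 = 1476225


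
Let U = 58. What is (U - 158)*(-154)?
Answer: 15400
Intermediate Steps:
(U - 158)*(-154) = (58 - 158)*(-154) = -100*(-154) = 15400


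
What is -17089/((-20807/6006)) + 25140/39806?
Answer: 2043036480192/414121721 ≈ 4933.4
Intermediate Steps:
-17089/((-20807/6006)) + 25140/39806 = -17089/((-20807*1/6006)) + 25140*(1/39806) = -17089/(-20807/6006) + 12570/19903 = -17089*(-6006/20807) + 12570/19903 = 102636534/20807 + 12570/19903 = 2043036480192/414121721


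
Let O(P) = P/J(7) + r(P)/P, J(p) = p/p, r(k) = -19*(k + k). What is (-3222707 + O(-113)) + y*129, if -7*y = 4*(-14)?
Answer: -3221826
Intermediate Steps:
r(k) = -38*k
y = 8 (y = -4*(-14)/7 = -1/7*(-56) = 8)
J(p) = 1
O(P) = -38 + P (O(P) = P/1 + (-38*P)/P = P*1 - 38 = P - 38 = -38 + P)
(-3222707 + O(-113)) + y*129 = (-3222707 + (-38 - 113)) + 8*129 = (-3222707 - 151) + 1032 = -3222858 + 1032 = -3221826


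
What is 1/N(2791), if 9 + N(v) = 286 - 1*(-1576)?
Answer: 1/1853 ≈ 0.00053967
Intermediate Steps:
N(v) = 1853 (N(v) = -9 + (286 - 1*(-1576)) = -9 + (286 + 1576) = -9 + 1862 = 1853)
1/N(2791) = 1/1853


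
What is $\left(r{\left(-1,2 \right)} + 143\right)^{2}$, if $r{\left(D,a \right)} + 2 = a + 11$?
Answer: $23716$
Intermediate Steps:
$r{\left(D,a \right)} = 9 + a$ ($r{\left(D,a \right)} = -2 + \left(a + 11\right) = -2 + \left(11 + a\right) = 9 + a$)
$\left(r{\left(-1,2 \right)} + 143\right)^{2} = \left(\left(9 + 2\right) + 143\right)^{2} = \left(11 + 143\right)^{2} = 154^{2} = 23716$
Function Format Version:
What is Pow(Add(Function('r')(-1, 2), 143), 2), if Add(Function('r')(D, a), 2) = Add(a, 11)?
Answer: 23716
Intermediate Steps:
Function('r')(D, a) = Add(9, a) (Function('r')(D, a) = Add(-2, Add(a, 11)) = Add(-2, Add(11, a)) = Add(9, a))
Pow(Add(Function('r')(-1, 2), 143), 2) = Pow(Add(Add(9, 2), 143), 2) = Pow(Add(11, 143), 2) = Pow(154, 2) = 23716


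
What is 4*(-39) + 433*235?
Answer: 101599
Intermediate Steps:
4*(-39) + 433*235 = -156 + 101755 = 101599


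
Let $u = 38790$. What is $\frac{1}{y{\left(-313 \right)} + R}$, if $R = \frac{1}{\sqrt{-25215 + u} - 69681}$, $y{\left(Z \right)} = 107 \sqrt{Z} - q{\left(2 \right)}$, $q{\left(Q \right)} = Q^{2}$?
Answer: $\frac{-69681 + 5 \sqrt{543}}{1 + \left(4 - 107 i \sqrt{313}\right) \left(69681 - 5 \sqrt{543}\right)} \approx -1.1162 \cdot 10^{-6} - 0.00052825 i$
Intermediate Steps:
$y{\left(Z \right)} = -4 + 107 \sqrt{Z}$ ($y{\left(Z \right)} = 107 \sqrt{Z} - 2^{2} = 107 \sqrt{Z} - 4 = -4 + 107 \sqrt{Z}$)
$R = \frac{1}{-69681 + 5 \sqrt{543}}$ ($R = \frac{1}{\sqrt{-25215 + 38790} - 69681} = \frac{1}{\sqrt{13575} - 69681} = \frac{1}{5 \sqrt{543} - 69681} = \frac{1}{-69681 + 5 \sqrt{543}} \approx -1.4375 \cdot 10^{-5}$)
$\frac{1}{y{\left(-313 \right)} + R} = \frac{1}{\left(-4 + 107 \sqrt{-313}\right) - \left(\frac{23227}{1618476062} + \frac{5 \sqrt{543}}{4855428186}\right)} = \frac{1}{\left(-4 + 107 i \sqrt{313}\right) - \left(\frac{23227}{1618476062} + \frac{5 \sqrt{543}}{4855428186}\right)} = \frac{1}{- \frac{6473927475}{1618476062} - \frac{5 \sqrt{543}}{4855428186} + 107 i \sqrt{313}}$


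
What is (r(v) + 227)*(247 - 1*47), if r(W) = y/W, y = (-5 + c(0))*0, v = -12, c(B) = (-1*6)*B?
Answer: 45400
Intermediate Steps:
c(B) = -6*B
y = 0 (y = (-5 - 6*0)*0 = (-5 + 0)*0 = -5*0 = 0)
r(W) = 0 (r(W) = 0/W = 0)
(r(v) + 227)*(247 - 1*47) = (0 + 227)*(247 - 1*47) = 227*(247 - 47) = 227*200 = 45400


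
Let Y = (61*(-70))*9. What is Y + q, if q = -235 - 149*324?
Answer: -86941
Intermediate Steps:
q = -48511 (q = -235 - 48276 = -48511)
Y = -38430 (Y = -4270*9 = -38430)
Y + q = -38430 - 48511 = -86941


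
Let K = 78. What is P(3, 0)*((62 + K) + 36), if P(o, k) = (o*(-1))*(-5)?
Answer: 2640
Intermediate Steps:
P(o, k) = 5*o (P(o, k) = -o*(-5) = 5*o)
P(3, 0)*((62 + K) + 36) = (5*3)*((62 + 78) + 36) = 15*(140 + 36) = 15*176 = 2640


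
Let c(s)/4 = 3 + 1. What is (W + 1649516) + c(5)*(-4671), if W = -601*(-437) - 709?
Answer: 1836708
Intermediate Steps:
c(s) = 16 (c(s) = 4*(3 + 1) = 4*4 = 16)
W = 261928 (W = 262637 - 709 = 261928)
(W + 1649516) + c(5)*(-4671) = (261928 + 1649516) + 16*(-4671) = 1911444 - 74736 = 1836708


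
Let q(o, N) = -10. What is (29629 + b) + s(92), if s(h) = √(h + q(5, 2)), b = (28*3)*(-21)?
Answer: 27865 + √82 ≈ 27874.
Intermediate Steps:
b = -1764 (b = 84*(-21) = -1764)
s(h) = √(-10 + h) (s(h) = √(h - 10) = √(-10 + h))
(29629 + b) + s(92) = (29629 - 1764) + √(-10 + 92) = 27865 + √82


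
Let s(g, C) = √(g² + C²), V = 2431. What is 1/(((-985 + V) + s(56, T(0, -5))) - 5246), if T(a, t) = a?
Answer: -1/3744 ≈ -0.00026709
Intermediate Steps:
s(g, C) = √(C² + g²)
1/(((-985 + V) + s(56, T(0, -5))) - 5246) = 1/(((-985 + 2431) + √(0² + 56²)) - 5246) = 1/((1446 + √(0 + 3136)) - 5246) = 1/((1446 + √3136) - 5246) = 1/((1446 + 56) - 5246) = 1/(1502 - 5246) = 1/(-3744) = -1/3744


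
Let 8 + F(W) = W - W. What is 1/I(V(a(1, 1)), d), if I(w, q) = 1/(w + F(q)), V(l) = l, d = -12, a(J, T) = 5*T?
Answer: -3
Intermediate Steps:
F(W) = -8 (F(W) = -8 + (W - W) = -8 + 0 = -8)
I(w, q) = 1/(-8 + w) (I(w, q) = 1/(w - 8) = 1/(-8 + w))
1/I(V(a(1, 1)), d) = 1/(1/(-8 + 5*1)) = 1/(1/(-8 + 5)) = 1/(1/(-3)) = 1/(-⅓) = -3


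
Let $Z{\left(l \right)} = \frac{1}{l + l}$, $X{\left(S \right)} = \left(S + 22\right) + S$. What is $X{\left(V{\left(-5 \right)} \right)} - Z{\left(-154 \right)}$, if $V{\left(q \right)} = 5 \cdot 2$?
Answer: $\frac{12937}{308} \approx 42.003$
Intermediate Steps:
$V{\left(q \right)} = 10$
$X{\left(S \right)} = 22 + 2 S$ ($X{\left(S \right)} = \left(22 + S\right) + S = 22 + 2 S$)
$Z{\left(l \right)} = \frac{1}{2 l}$
$X{\left(V{\left(-5 \right)} \right)} - Z{\left(-154 \right)} = \left(22 + 2 \cdot 10\right) - \frac{1}{2 \left(-154\right)} = \left(22 + 20\right) - \frac{1}{2} \left(- \frac{1}{154}\right) = 42 - - \frac{1}{308} = 42 + \frac{1}{308} = \frac{12937}{308}$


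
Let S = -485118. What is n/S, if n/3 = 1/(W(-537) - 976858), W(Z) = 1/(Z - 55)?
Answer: 296/46757284806261 ≈ 6.3306e-12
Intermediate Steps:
W(Z) = 1/(-55 + Z)
n = -1776/578299937 (n = 3/(1/(-55 - 537) - 976858) = 3/(1/(-592) - 976858) = 3/(-1/592 - 976858) = 3/(-578299937/592) = 3*(-592/578299937) = -1776/578299937 ≈ -3.0711e-6)
n/S = -1776/578299937/(-485118) = -1776/578299937*(-1/485118) = 296/46757284806261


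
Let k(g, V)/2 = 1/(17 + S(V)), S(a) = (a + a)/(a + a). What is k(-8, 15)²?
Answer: 1/81 ≈ 0.012346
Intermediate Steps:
S(a) = 1 (S(a) = (2*a)/((2*a)) = (2*a)*(1/(2*a)) = 1)
k(g, V) = ⅑ (k(g, V) = 2/(17 + 1) = 2/18 = 2*(1/18) = ⅑)
k(-8, 15)² = (⅑)² = 1/81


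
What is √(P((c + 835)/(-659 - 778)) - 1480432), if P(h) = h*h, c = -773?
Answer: 2*I*√764261545691/1437 ≈ 1216.7*I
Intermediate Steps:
P(h) = h²
√(P((c + 835)/(-659 - 778)) - 1480432) = √(((-773 + 835)/(-659 - 778))² - 1480432) = √((62/(-1437))² - 1480432) = √((62*(-1/1437))² - 1480432) = √((-62/1437)² - 1480432) = √(3844/2064969 - 1480432) = √(-3057046182764/2064969) = 2*I*√764261545691/1437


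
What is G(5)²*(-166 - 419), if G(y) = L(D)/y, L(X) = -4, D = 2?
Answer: -1872/5 ≈ -374.40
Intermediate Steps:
G(y) = -4/y
G(5)²*(-166 - 419) = (-4/5)²*(-166 - 419) = (-4*⅕)²*(-585) = (-⅘)²*(-585) = (16/25)*(-585) = -1872/5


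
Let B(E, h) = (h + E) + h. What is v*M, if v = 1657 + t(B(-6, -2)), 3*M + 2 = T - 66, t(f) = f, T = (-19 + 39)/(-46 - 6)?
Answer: -488061/13 ≈ -37543.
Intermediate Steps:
T = -5/13 (T = 20/(-52) = 20*(-1/52) = -5/13 ≈ -0.38462)
B(E, h) = E + 2*h (B(E, h) = (E + h) + h = E + 2*h)
M = -889/39 (M = -2/3 + (-5/13 - 66)/3 = -2/3 + (1/3)*(-863/13) = -2/3 - 863/39 = -889/39 ≈ -22.795)
v = 1647 (v = 1657 + (-6 + 2*(-2)) = 1657 + (-6 - 4) = 1657 - 10 = 1647)
v*M = 1647*(-889/39) = -488061/13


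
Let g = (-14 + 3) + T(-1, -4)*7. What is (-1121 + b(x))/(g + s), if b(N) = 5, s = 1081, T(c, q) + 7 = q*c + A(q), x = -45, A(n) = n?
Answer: -1116/1021 ≈ -1.0930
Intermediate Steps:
T(c, q) = -7 + q + c*q (T(c, q) = -7 + (q*c + q) = -7 + (c*q + q) = -7 + (q + c*q) = -7 + q + c*q)
g = -60 (g = (-14 + 3) + (-7 - 4 - 1*(-4))*7 = -11 + (-7 - 4 + 4)*7 = -11 - 7*7 = -11 - 49 = -60)
(-1121 + b(x))/(g + s) = (-1121 + 5)/(-60 + 1081) = -1116/1021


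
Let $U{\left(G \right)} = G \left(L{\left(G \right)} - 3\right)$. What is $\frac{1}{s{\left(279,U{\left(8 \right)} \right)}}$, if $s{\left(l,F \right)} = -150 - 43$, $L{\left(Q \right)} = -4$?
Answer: $- \frac{1}{193} \approx -0.0051813$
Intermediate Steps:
$U{\left(G \right)} = - 7 G$ ($U{\left(G \right)} = G \left(-4 - 3\right) = G \left(-7\right) = - 7 G$)
$s{\left(l,F \right)} = -193$
$\frac{1}{s{\left(279,U{\left(8 \right)} \right)}} = \frac{1}{-193} = - \frac{1}{193}$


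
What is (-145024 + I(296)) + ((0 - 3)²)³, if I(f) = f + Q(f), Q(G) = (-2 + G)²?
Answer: -57563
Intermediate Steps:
I(f) = f + (-2 + f)²
(-145024 + I(296)) + ((0 - 3)²)³ = (-145024 + (296 + (-2 + 296)²)) + ((0 - 3)²)³ = (-145024 + (296 + 294²)) + ((-3)²)³ = (-145024 + (296 + 86436)) + 9³ = (-145024 + 86732) + 729 = -58292 + 729 = -57563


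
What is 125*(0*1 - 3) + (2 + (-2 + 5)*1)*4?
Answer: -355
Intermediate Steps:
125*(0*1 - 3) + (2 + (-2 + 5)*1)*4 = 125*(0 - 3) + (2 + 3*1)*4 = 125*(-3) + (2 + 3)*4 = -375 + 5*4 = -375 + 20 = -355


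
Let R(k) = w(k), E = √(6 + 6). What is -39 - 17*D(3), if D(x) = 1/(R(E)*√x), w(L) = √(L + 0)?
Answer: -39 - 17*√2*3^(¼)/6 ≈ -44.273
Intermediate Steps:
E = 2*√3 (E = √12 = 2*√3 ≈ 3.4641)
w(L) = √L
R(k) = √k
D(x) = √2*3^(¾)/(6*√x) (D(x) = 1/(√(2*√3)*√x) = 1/((√2*3^(¼))*√x) = 1/(√2*3^(¼)*√x) = √2*3^(¾)/(6*√x))
-39 - 17*D(3) = -39 - 17*√2*3^(¾)/(6*√3) = -39 - 17*√2*3^(¾)*√3/3/6 = -39 - 17*√2*3^(¼)/6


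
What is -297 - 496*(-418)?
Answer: 207031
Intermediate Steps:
-297 - 496*(-418) = -297 + 207328 = 207031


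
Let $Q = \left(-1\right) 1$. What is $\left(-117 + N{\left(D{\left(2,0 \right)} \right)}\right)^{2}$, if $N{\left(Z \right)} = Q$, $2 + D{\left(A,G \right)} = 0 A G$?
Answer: $13924$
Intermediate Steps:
$Q = -1$
$D{\left(A,G \right)} = -2$ ($D{\left(A,G \right)} = -2 + 0 A G = -2 + 0 G = -2 + 0 = -2$)
$N{\left(Z \right)} = -1$
$\left(-117 + N{\left(D{\left(2,0 \right)} \right)}\right)^{2} = \left(-117 - 1\right)^{2} = \left(-118\right)^{2} = 13924$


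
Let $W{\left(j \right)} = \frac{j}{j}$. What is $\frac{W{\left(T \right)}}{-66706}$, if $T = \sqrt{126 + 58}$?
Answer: $- \frac{1}{66706} \approx -1.4991 \cdot 10^{-5}$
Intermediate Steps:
$T = 2 \sqrt{46}$ ($T = \sqrt{184} = 2 \sqrt{46} \approx 13.565$)
$W{\left(j \right)} = 1$
$\frac{W{\left(T \right)}}{-66706} = 1 \frac{1}{-66706} = 1 \left(- \frac{1}{66706}\right) = - \frac{1}{66706}$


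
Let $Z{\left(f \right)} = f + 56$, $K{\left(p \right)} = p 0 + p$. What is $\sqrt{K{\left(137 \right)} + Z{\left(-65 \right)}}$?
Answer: $8 \sqrt{2} \approx 11.314$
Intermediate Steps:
$K{\left(p \right)} = p$ ($K{\left(p \right)} = 0 + p = p$)
$Z{\left(f \right)} = 56 + f$
$\sqrt{K{\left(137 \right)} + Z{\left(-65 \right)}} = \sqrt{137 + \left(56 - 65\right)} = \sqrt{137 - 9} = \sqrt{128} = 8 \sqrt{2}$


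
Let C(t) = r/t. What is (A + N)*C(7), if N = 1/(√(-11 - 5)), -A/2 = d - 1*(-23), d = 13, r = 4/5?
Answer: -288/35 - I/35 ≈ -8.2286 - 0.028571*I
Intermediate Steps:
r = ⅘ (r = 4*(⅕) = ⅘ ≈ 0.80000)
A = -72 (A = -2*(13 - 1*(-23)) = -2*(13 + 23) = -2*36 = -72)
N = -I/4 (N = 1/(√(-16)) = 1/(4*I) = -I/4 ≈ -0.25*I)
C(t) = 4/(5*t)
(A + N)*C(7) = (-72 - I/4)*((⅘)/7) = (-72 - I/4)*((⅘)*(⅐)) = (-72 - I/4)*(4/35) = -288/35 - I/35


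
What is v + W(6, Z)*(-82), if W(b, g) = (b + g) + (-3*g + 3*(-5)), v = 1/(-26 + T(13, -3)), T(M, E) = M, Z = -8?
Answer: -7463/13 ≈ -574.08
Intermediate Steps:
v = -1/13 (v = 1/(-26 + 13) = 1/(-13) = -1/13 ≈ -0.076923)
W(b, g) = -15 + b - 2*g (W(b, g) = (b + g) + (-3*g - 15) = (b + g) + (-15 - 3*g) = -15 + b - 2*g)
v + W(6, Z)*(-82) = -1/13 + (-15 + 6 - 2*(-8))*(-82) = -1/13 + (-15 + 6 + 16)*(-82) = -1/13 + 7*(-82) = -1/13 - 574 = -7463/13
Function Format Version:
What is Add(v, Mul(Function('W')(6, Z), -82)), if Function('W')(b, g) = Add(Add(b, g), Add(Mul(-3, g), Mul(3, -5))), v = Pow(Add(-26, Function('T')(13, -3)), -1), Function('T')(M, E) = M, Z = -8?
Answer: Rational(-7463, 13) ≈ -574.08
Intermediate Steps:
v = Rational(-1, 13) (v = Pow(Add(-26, 13), -1) = Pow(-13, -1) = Rational(-1, 13) ≈ -0.076923)
Function('W')(b, g) = Add(-15, b, Mul(-2, g)) (Function('W')(b, g) = Add(Add(b, g), Add(Mul(-3, g), -15)) = Add(Add(b, g), Add(-15, Mul(-3, g))) = Add(-15, b, Mul(-2, g)))
Add(v, Mul(Function('W')(6, Z), -82)) = Add(Rational(-1, 13), Mul(Add(-15, 6, Mul(-2, -8)), -82)) = Add(Rational(-1, 13), Mul(Add(-15, 6, 16), -82)) = Add(Rational(-1, 13), Mul(7, -82)) = Add(Rational(-1, 13), -574) = Rational(-7463, 13)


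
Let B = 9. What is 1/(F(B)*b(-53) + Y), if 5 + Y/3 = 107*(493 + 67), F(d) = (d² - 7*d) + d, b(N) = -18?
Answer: 1/179259 ≈ 5.5785e-6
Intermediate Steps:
F(d) = d² - 6*d
Y = 179745 (Y = -15 + 3*(107*(493 + 67)) = -15 + 3*(107*560) = -15 + 3*59920 = -15 + 179760 = 179745)
1/(F(B)*b(-53) + Y) = 1/((9*(-6 + 9))*(-18) + 179745) = 1/((9*3)*(-18) + 179745) = 1/(27*(-18) + 179745) = 1/(-486 + 179745) = 1/179259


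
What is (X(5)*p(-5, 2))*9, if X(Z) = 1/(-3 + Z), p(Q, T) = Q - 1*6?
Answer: -99/2 ≈ -49.500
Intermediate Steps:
p(Q, T) = -6 + Q (p(Q, T) = Q - 6 = -6 + Q)
(X(5)*p(-5, 2))*9 = ((-6 - 5)/(-3 + 5))*9 = (-11/2)*9 = ((½)*(-11))*9 = -11/2*9 = -99/2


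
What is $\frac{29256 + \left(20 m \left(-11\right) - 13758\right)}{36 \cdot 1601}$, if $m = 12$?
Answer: $\frac{2143}{9606} \approx 0.22309$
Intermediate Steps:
$\frac{29256 + \left(20 m \left(-11\right) - 13758\right)}{36 \cdot 1601} = \frac{29256 - \left(13758 - 20 \cdot 12 \left(-11\right)\right)}{36 \cdot 1601} = \frac{29256 + \left(240 \left(-11\right) - 13758\right)}{57636} = \left(29256 - 16398\right) \frac{1}{57636} = 12858 \cdot \frac{1}{57636} = \frac{2143}{9606}$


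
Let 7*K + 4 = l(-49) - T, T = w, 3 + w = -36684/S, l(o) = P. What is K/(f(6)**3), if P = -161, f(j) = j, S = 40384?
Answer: -180709/1696128 ≈ -0.10654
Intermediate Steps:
l(o) = -161
w = -39459/10096 (w = -3 - 36684/40384 = -3 - 36684*1/40384 = -3 - 9171/10096 = -39459/10096 ≈ -3.9084)
T = -39459/10096 ≈ -3.9084
K = -1626381/70672 (K = -4/7 + (-161 - 1*(-39459/10096))/7 = -4/7 + (-161 + 39459/10096)/7 = -4/7 + (1/7)*(-1585997/10096) = -4/7 - 226571/10096 = -1626381/70672 ≈ -23.013)
K/(f(6)**3) = -1626381/(70672*(6**3)) = -1626381/70672/216 = -1626381/70672*1/216 = -180709/1696128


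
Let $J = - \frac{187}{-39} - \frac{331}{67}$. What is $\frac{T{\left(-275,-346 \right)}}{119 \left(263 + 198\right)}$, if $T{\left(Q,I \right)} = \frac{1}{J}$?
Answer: $- \frac{2613}{20846420} \approx -0.00012535$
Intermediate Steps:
$J = - \frac{380}{2613}$ ($J = \left(-187\right) \left(- \frac{1}{39}\right) - \frac{331}{67} = \frac{187}{39} - \frac{331}{67} = - \frac{380}{2613} \approx -0.14543$)
$T{\left(Q,I \right)} = - \frac{2613}{380}$ ($T{\left(Q,I \right)} = \frac{1}{- \frac{380}{2613}} = - \frac{2613}{380}$)
$\frac{T{\left(-275,-346 \right)}}{119 \left(263 + 198\right)} = - \frac{2613}{380 \cdot 119 \left(263 + 198\right)} = - \frac{2613}{380 \cdot 119 \cdot 461} = - \frac{2613}{380 \cdot 54859} = \left(- \frac{2613}{380}\right) \frac{1}{54859} = - \frac{2613}{20846420}$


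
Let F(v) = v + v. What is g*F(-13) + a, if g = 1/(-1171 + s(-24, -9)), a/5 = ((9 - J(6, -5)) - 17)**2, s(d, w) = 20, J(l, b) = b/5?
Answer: 282021/1151 ≈ 245.02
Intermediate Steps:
F(v) = 2*v
J(l, b) = b/5 (J(l, b) = b*(1/5) = b/5)
a = 245 (a = 5*((9 - (-5)/5) - 17)**2 = 5*((9 - 1*(-1)) - 17)**2 = 5*((9 + 1) - 17)**2 = 5*(10 - 17)**2 = 5*(-7)**2 = 5*49 = 245)
g = -1/1151 (g = 1/(-1171 + 20) = 1/(-1151) = -1/1151 ≈ -0.00086881)
g*F(-13) + a = -2*(-13)/1151 + 245 = -1/1151*(-26) + 245 = 26/1151 + 245 = 282021/1151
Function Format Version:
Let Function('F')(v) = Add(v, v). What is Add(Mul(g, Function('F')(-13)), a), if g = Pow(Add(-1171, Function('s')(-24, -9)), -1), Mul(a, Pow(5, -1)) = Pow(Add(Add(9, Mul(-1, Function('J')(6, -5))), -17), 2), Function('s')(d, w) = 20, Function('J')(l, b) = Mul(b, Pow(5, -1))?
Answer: Rational(282021, 1151) ≈ 245.02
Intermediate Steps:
Function('F')(v) = Mul(2, v)
Function('J')(l, b) = Mul(Rational(1, 5), b) (Function('J')(l, b) = Mul(b, Rational(1, 5)) = Mul(Rational(1, 5), b))
a = 245 (a = Mul(5, Pow(Add(Add(9, Mul(-1, Mul(Rational(1, 5), -5))), -17), 2)) = Mul(5, Pow(Add(Add(9, Mul(-1, -1)), -17), 2)) = Mul(5, Pow(Add(Add(9, 1), -17), 2)) = Mul(5, Pow(Add(10, -17), 2)) = Mul(5, Pow(-7, 2)) = Mul(5, 49) = 245)
g = Rational(-1, 1151) (g = Pow(Add(-1171, 20), -1) = Pow(-1151, -1) = Rational(-1, 1151) ≈ -0.00086881)
Add(Mul(g, Function('F')(-13)), a) = Add(Mul(Rational(-1, 1151), Mul(2, -13)), 245) = Add(Mul(Rational(-1, 1151), -26), 245) = Add(Rational(26, 1151), 245) = Rational(282021, 1151)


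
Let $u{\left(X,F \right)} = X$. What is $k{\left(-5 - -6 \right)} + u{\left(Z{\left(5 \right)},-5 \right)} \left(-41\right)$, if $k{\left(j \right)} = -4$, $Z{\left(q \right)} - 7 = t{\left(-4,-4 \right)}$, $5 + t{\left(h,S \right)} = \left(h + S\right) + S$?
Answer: $406$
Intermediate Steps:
$t{\left(h,S \right)} = -5 + h + 2 S$ ($t{\left(h,S \right)} = -5 + \left(\left(h + S\right) + S\right) = -5 + \left(\left(S + h\right) + S\right) = -5 + \left(h + 2 S\right) = -5 + h + 2 S$)
$Z{\left(q \right)} = -10$ ($Z{\left(q \right)} = 7 - 17 = -10$)
$k{\left(-5 - -6 \right)} + u{\left(Z{\left(5 \right)},-5 \right)} \left(-41\right) = -4 - -410 = -4 + 410 = 406$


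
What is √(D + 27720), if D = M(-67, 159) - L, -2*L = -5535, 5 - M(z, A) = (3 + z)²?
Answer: √83446/2 ≈ 144.44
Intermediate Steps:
M(z, A) = 5 - (3 + z)²
L = 5535/2 (L = -½*(-5535) = 5535/2 ≈ 2767.5)
D = -13717/2 (D = (5 - (3 - 67)²) - 1*5535/2 = (5 - 1*(-64)²) - 5535/2 = (5 - 1*4096) - 5535/2 = (5 - 4096) - 5535/2 = -4091 - 5535/2 = -13717/2 ≈ -6858.5)
√(D + 27720) = √(-13717/2 + 27720) = √(41723/2) = √83446/2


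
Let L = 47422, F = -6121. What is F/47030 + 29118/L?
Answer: 539574739/1115128330 ≈ 0.48387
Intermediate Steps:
F/47030 + 29118/L = -6121/47030 + 29118/47422 = -6121*1/47030 + 29118*(1/47422) = -6121/47030 + 14559/23711 = 539574739/1115128330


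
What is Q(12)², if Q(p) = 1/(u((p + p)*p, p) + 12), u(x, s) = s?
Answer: 1/576 ≈ 0.0017361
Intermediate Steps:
Q(p) = 1/(12 + p) (Q(p) = 1/(p + 12) = 1/(12 + p))
Q(12)² = (1/(12 + 12))² = (1/24)² = 1/576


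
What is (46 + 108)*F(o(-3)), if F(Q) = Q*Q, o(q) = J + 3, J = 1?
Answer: 2464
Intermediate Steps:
o(q) = 4 (o(q) = 1 + 3 = 4)
F(Q) = Q**2
(46 + 108)*F(o(-3)) = (46 + 108)*4**2 = 154*16 = 2464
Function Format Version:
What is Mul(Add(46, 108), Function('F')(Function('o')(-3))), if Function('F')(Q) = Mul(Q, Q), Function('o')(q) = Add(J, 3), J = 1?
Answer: 2464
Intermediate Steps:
Function('o')(q) = 4 (Function('o')(q) = Add(1, 3) = 4)
Function('F')(Q) = Pow(Q, 2)
Mul(Add(46, 108), Function('F')(Function('o')(-3))) = Mul(Add(46, 108), Pow(4, 2)) = Mul(154, 16) = 2464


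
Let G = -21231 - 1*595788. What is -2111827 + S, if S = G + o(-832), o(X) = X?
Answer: -2729678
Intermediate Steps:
G = -617019 (G = -21231 - 595788 = -617019)
S = -617851 (S = -617019 - 832 = -617851)
-2111827 + S = -2111827 - 617851 = -2729678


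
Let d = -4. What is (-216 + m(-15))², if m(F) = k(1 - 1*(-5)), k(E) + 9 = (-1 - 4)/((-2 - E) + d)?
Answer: 7263025/144 ≈ 50438.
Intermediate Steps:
k(E) = -9 - 5/(-6 - E) (k(E) = -9 + (-1 - 4)/((-2 - E) - 4) = -9 - 5/(-6 - E))
m(F) = -103/12 (m(F) = (-49 - 9*(1 - 1*(-5)))/(6 + (1 - 1*(-5))) = (-49 - 9*(1 + 5))/(6 + (1 + 5)) = (-49 - 9*6)/(6 + 6) = (-49 - 54)/12 = (1/12)*(-103) = -103/12)
(-216 + m(-15))² = (-216 - 103/12)² = (-2695/12)² = 7263025/144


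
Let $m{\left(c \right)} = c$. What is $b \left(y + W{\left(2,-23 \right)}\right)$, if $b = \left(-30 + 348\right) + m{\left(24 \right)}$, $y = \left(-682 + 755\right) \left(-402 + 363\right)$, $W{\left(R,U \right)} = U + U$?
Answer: $-989406$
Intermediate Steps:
$W{\left(R,U \right)} = 2 U$
$y = -2847$ ($y = 73 \left(-39\right) = -2847$)
$b = 342$ ($b = \left(-30 + 348\right) + 24 = 318 + 24 = 342$)
$b \left(y + W{\left(2,-23 \right)}\right) = 342 \left(-2847 + 2 \left(-23\right)\right) = 342 \left(-2847 - 46\right) = 342 \left(-2893\right) = -989406$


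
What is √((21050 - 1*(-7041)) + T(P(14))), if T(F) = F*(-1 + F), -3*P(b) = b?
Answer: √253057/3 ≈ 167.68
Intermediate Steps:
P(b) = -b/3
√((21050 - 1*(-7041)) + T(P(14))) = √((21050 - 1*(-7041)) + (-⅓*14)*(-1 - ⅓*14)) = √((21050 + 7041) - 14*(-1 - 14/3)/3) = √(28091 - 14/3*(-17/3)) = √(28091 + 238/9) = √(253057/9) = √253057/3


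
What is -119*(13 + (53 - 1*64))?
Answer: -238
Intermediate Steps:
-119*(13 + (53 - 1*64)) = -119*(13 + (53 - 64)) = -119*(13 - 11) = -119*2 = -238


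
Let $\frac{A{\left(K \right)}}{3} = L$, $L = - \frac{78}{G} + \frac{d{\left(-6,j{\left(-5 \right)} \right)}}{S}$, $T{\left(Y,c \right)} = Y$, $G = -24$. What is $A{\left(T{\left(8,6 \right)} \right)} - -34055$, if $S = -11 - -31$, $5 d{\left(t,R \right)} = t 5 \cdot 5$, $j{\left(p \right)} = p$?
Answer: $\frac{136241}{4} \approx 34060.0$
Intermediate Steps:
$d{\left(t,R \right)} = 5 t$ ($d{\left(t,R \right)} = \frac{t 5 \cdot 5}{5} = \frac{5 t 5}{5} = \frac{25 t}{5} = 5 t$)
$S = 20$ ($S = -11 + 31 = 20$)
$L = \frac{7}{4}$ ($L = - \frac{78}{-24} + \frac{5 \left(-6\right)}{20} = \left(-78\right) \left(- \frac{1}{24}\right) - \frac{3}{2} = \frac{13}{4} - \frac{3}{2} = \frac{7}{4} \approx 1.75$)
$A{\left(K \right)} = \frac{21}{4}$ ($A{\left(K \right)} = 3 \cdot \frac{7}{4} = \frac{21}{4}$)
$A{\left(T{\left(8,6 \right)} \right)} - -34055 = \frac{21}{4} - -34055 = \frac{21}{4} + 34055 = \frac{136241}{4}$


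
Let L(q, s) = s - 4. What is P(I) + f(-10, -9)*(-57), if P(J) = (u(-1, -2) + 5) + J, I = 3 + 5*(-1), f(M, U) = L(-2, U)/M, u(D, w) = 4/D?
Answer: -751/10 ≈ -75.100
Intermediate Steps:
L(q, s) = -4 + s
f(M, U) = (-4 + U)/M
I = -2 (I = 3 - 5 = -2)
P(J) = 1 + J (P(J) = (4/(-1) + 5) + J = (4*(-1) + 5) + J = (-4 + 5) + J = 1 + J)
P(I) + f(-10, -9)*(-57) = (1 - 2) + ((-4 - 9)/(-10))*(-57) = -1 - 1/10*(-13)*(-57) = -1 + (13/10)*(-57) = -1 - 741/10 = -751/10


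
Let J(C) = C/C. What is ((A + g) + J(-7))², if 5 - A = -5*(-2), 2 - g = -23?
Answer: 441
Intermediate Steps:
J(C) = 1
g = 25 (g = 2 - 1*(-23) = 2 + 23 = 25)
A = -5 (A = 5 - (-5)*(-2) = 5 - 1*10 = 5 - 10 = -5)
((A + g) + J(-7))² = ((-5 + 25) + 1)² = (20 + 1)² = 21² = 441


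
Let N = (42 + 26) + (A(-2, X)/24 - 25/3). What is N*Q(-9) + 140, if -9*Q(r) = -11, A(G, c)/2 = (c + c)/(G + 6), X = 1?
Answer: 46003/216 ≈ 212.98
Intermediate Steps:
A(G, c) = 4*c/(6 + G) (A(G, c) = 2*((c + c)/(G + 6)) = 2*((2*c)/(6 + G)) = 2*(2*c/(6 + G)) = 4*c/(6 + G))
Q(r) = 11/9 (Q(r) = -⅑*(-11) = 11/9)
N = 1433/24 (N = (42 + 26) + ((4*1/(6 - 2))/24 - 25/3) = 68 + ((4*1/4)*(1/24) - 25*⅓) = 68 + ((4*1*(¼))*(1/24) - 25/3) = 68 + (1*(1/24) - 25/3) = 68 + (1/24 - 25/3) = 68 - 199/24 = 1433/24 ≈ 59.708)
N*Q(-9) + 140 = (1433/24)*(11/9) + 140 = 15763/216 + 140 = 46003/216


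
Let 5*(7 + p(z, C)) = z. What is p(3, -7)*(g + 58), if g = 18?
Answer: -2432/5 ≈ -486.40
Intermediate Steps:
p(z, C) = -7 + z/5
p(3, -7)*(g + 58) = (-7 + (⅕)*3)*(18 + 58) = (-7 + ⅗)*76 = -32/5*76 = -2432/5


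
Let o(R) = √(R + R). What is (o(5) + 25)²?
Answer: (25 + √10)² ≈ 793.11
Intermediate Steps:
o(R) = √2*√R (o(R) = √(2*R) = √2*√R)
(o(5) + 25)² = (√2*√5 + 25)² = (√10 + 25)² = (25 + √10)²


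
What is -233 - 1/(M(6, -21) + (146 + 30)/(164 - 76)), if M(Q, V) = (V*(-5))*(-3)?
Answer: -72928/313 ≈ -233.00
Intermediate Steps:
M(Q, V) = 15*V (M(Q, V) = -5*V*(-3) = 15*V)
-233 - 1/(M(6, -21) + (146 + 30)/(164 - 76)) = -233 - 1/(15*(-21) + (146 + 30)/(164 - 76)) = -233 - 1/(-315 + 176/88) = -233 - 1/(-315 + 176*(1/88)) = -233 - 1/(-315 + 2) = -233 - 1/(-313) = -233 - 1*(-1/313) = -233 + 1/313 = -72928/313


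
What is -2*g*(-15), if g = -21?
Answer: -630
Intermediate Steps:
-2*g*(-15) = -2*(-21)*(-15) = 42*(-15) = -630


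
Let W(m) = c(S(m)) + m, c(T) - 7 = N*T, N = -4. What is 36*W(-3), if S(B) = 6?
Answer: -720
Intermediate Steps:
c(T) = 7 - 4*T
W(m) = -17 + m (W(m) = (7 - 4*6) + m = (7 - 24) + m = -17 + m)
36*W(-3) = 36*(-17 - 3) = 36*(-20) = -720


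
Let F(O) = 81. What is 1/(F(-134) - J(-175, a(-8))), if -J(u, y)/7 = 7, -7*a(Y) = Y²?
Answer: 1/130 ≈ 0.0076923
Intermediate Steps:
a(Y) = -Y²/7
J(u, y) = -49 (J(u, y) = -7*7 = -49)
1/(F(-134) - J(-175, a(-8))) = 1/(81 - 1*(-49)) = 1/(81 + 49) = 1/130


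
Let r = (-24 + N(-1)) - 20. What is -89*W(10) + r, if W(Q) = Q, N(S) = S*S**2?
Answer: -935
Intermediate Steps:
N(S) = S**3
r = -45 (r = (-24 + (-1)**3) - 20 = (-24 - 1) - 20 = -25 - 20 = -45)
-89*W(10) + r = -89*10 - 45 = -890 - 45 = -935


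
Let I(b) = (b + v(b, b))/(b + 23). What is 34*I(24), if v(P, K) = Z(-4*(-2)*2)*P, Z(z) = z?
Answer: 13872/47 ≈ 295.15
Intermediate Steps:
v(P, K) = 16*P (v(P, K) = (-4*(-2)*2)*P = (8*2)*P = 16*P)
I(b) = 17*b/(23 + b) (I(b) = (b + 16*b)/(b + 23) = (17*b)/(23 + b) = 17*b/(23 + b))
34*I(24) = 34*(17*24/(23 + 24)) = 34*(17*24/47) = 34*(17*24*(1/47)) = 34*(408/47) = 13872/47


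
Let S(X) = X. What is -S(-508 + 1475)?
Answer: -967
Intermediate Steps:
-S(-508 + 1475) = -(-508 + 1475) = -1*967 = -967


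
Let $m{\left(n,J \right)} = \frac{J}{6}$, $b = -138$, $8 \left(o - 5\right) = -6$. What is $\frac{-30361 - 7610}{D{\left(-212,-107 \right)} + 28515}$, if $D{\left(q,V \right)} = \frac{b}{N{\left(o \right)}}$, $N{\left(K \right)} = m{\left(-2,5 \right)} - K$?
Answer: $- \frac{518937}{390257} \approx -1.3297$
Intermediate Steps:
$o = \frac{17}{4}$ ($o = 5 + \frac{1}{8} \left(-6\right) = 5 - \frac{3}{4} = \frac{17}{4} \approx 4.25$)
$m{\left(n,J \right)} = \frac{J}{6}$ ($m{\left(n,J \right)} = J \frac{1}{6} = \frac{J}{6}$)
$N{\left(K \right)} = \frac{5}{6} - K$ ($N{\left(K \right)} = \frac{1}{6} \cdot 5 - K = \frac{5}{6} - K$)
$D{\left(q,V \right)} = \frac{1656}{41}$ ($D{\left(q,V \right)} = - \frac{138}{\frac{5}{6} - \frac{17}{4}} = - \frac{138}{- \frac{41}{12}} = \left(-138\right) \left(- \frac{12}{41}\right) = \frac{1656}{41}$)
$\frac{-30361 - 7610}{D{\left(-212,-107 \right)} + 28515} = \frac{-30361 - 7610}{\frac{1656}{41} + 28515} = - \frac{37971}{\frac{1170771}{41}} = \left(-37971\right) \frac{41}{1170771} = - \frac{518937}{390257}$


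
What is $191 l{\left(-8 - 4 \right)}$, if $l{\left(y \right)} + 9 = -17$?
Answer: $-4966$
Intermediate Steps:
$l{\left(y \right)} = -26$ ($l{\left(y \right)} = -9 - 17 = -26$)
$191 l{\left(-8 - 4 \right)} = 191 \left(-26\right) = -4966$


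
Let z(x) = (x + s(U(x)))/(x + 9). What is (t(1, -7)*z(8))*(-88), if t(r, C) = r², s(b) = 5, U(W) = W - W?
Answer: -1144/17 ≈ -67.294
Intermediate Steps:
U(W) = 0
z(x) = (5 + x)/(9 + x) (z(x) = (x + 5)/(x + 9) = (5 + x)/(9 + x))
(t(1, -7)*z(8))*(-88) = (1²*((5 + 8)/(9 + 8)))*(-88) = (1*(13/17))*(-88) = (13/17)*(-88) = -1144/17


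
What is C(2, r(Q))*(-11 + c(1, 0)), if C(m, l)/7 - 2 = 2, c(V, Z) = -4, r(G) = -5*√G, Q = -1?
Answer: -420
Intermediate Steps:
C(m, l) = 28 (C(m, l) = 14 + 7*2 = 14 + 14 = 28)
C(2, r(Q))*(-11 + c(1, 0)) = 28*(-11 - 4) = 28*(-15) = -420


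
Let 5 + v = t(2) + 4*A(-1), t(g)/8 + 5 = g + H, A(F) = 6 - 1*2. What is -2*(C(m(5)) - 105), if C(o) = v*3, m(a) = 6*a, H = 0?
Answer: 288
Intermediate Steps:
A(F) = 4 (A(F) = 6 - 2 = 4)
t(g) = -40 + 8*g (t(g) = -40 + 8*(g + 0) = -40 + 8*g)
v = -13 (v = -5 + ((-40 + 8*2) + 4*4) = -5 + ((-40 + 16) + 16) = -5 + (-24 + 16) = -5 - 8 = -13)
C(o) = -39 (C(o) = -13*3 = -39)
-2*(C(m(5)) - 105) = -2*(-39 - 105) = -2*(-144) = 288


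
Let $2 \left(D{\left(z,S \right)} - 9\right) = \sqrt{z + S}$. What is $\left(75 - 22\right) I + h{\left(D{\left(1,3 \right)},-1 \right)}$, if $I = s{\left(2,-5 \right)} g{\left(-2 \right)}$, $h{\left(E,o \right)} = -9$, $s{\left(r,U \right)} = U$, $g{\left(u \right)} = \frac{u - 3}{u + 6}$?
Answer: $\frac{1289}{4} \approx 322.25$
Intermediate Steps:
$g{\left(u \right)} = \frac{-3 + u}{6 + u}$
$D{\left(z,S \right)} = 9 + \frac{\sqrt{S + z}}{2}$ ($D{\left(z,S \right)} = 9 + \frac{\sqrt{z + S}}{2} = 9 + \frac{\sqrt{S + z}}{2}$)
$I = \frac{25}{4}$ ($I = - 5 \frac{-3 - 2}{6 - 2} = - 5 \cdot \frac{1}{4} \left(-5\right) = \left(-5\right) \left(- \frac{5}{4}\right) = \frac{25}{4} \approx 6.25$)
$\left(75 - 22\right) I + h{\left(D{\left(1,3 \right)},-1 \right)} = \left(75 - 22\right) \frac{25}{4} - 9 = 53 \cdot \frac{25}{4} - 9 = \frac{1325}{4} - 9 = \frac{1289}{4}$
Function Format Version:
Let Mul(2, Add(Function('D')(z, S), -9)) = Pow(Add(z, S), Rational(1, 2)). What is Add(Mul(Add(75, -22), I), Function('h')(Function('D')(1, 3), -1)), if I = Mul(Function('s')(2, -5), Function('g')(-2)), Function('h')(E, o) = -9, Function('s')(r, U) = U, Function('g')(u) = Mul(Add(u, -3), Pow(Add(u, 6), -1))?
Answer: Rational(1289, 4) ≈ 322.25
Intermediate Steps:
Function('g')(u) = Mul(Pow(Add(6, u), -1), Add(-3, u)) (Function('g')(u) = Mul(Add(-3, u), Pow(Add(6, u), -1)) = Mul(Pow(Add(6, u), -1), Add(-3, u)))
Function('D')(z, S) = Add(9, Mul(Rational(1, 2), Pow(Add(S, z), Rational(1, 2)))) (Function('D')(z, S) = Add(9, Mul(Rational(1, 2), Pow(Add(z, S), Rational(1, 2)))) = Add(9, Mul(Rational(1, 2), Pow(Add(S, z), Rational(1, 2)))))
I = Rational(25, 4) (I = Mul(-5, Mul(Pow(Add(6, -2), -1), Add(-3, -2))) = Mul(-5, Mul(Pow(4, -1), -5)) = Mul(-5, Mul(Rational(1, 4), -5)) = Mul(-5, Rational(-5, 4)) = Rational(25, 4) ≈ 6.2500)
Add(Mul(Add(75, -22), I), Function('h')(Function('D')(1, 3), -1)) = Add(Mul(Add(75, -22), Rational(25, 4)), -9) = Add(Mul(53, Rational(25, 4)), -9) = Add(Rational(1325, 4), -9) = Rational(1289, 4)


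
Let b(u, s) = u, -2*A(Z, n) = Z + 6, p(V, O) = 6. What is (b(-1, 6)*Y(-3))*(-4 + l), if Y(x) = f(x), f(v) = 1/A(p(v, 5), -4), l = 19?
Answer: 5/2 ≈ 2.5000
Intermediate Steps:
A(Z, n) = -3 - Z/2 (A(Z, n) = -(Z + 6)/2 = -(6 + Z)/2 = -3 - Z/2)
f(v) = -⅙ (f(v) = 1/(-3 - ½*6) = 1/(-3 - 3) = 1/(-6) = -⅙)
Y(x) = -⅙
(b(-1, 6)*Y(-3))*(-4 + l) = (-1*(-⅙))*(-4 + 19) = (⅙)*15 = 5/2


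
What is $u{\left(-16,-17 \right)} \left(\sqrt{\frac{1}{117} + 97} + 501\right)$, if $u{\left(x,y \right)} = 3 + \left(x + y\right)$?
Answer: $-15030 - \frac{50 \sqrt{5902}}{13} \approx -15325.0$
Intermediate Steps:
$u{\left(x,y \right)} = 3 + x + y$
$u{\left(-16,-17 \right)} \left(\sqrt{\frac{1}{117} + 97} + 501\right) = \left(3 - 16 - 17\right) \left(\sqrt{\frac{1}{117} + 97} + 501\right) = - 30 \left(\sqrt{\frac{1}{117} + 97} + 501\right) = - 30 \left(\sqrt{\frac{11350}{117}} + 501\right) = - 30 \left(\frac{5 \sqrt{5902}}{39} + 501\right) = - 30 \left(501 + \frac{5 \sqrt{5902}}{39}\right) = -15030 - \frac{50 \sqrt{5902}}{13}$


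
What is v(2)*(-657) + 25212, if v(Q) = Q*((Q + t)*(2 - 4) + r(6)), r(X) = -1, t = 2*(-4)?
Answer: 10758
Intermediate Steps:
t = -8
v(Q) = Q*(15 - 2*Q) (v(Q) = Q*((Q - 8)*(2 - 4) - 1) = Q*((-8 + Q)*(-2) - 1) = Q*((16 - 2*Q) - 1) = Q*(15 - 2*Q))
v(2)*(-657) + 25212 = (2*(15 - 2*2))*(-657) + 25212 = (2*(15 - 4))*(-657) + 25212 = (2*11)*(-657) + 25212 = 22*(-657) + 25212 = -14454 + 25212 = 10758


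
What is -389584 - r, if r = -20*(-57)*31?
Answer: -424924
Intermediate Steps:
r = 35340 (r = 1140*31 = 35340)
-389584 - r = -389584 - 1*35340 = -389584 - 35340 = -424924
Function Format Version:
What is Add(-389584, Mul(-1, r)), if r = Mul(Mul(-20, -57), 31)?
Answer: -424924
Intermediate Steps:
r = 35340 (r = Mul(1140, 31) = 35340)
Add(-389584, Mul(-1, r)) = Add(-389584, Mul(-1, 35340)) = Add(-389584, -35340) = -424924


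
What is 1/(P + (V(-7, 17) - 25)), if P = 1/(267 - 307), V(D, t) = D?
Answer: -40/1281 ≈ -0.031226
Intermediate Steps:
P = -1/40 (P = 1/(-40) = -1/40 ≈ -0.025000)
1/(P + (V(-7, 17) - 25)) = 1/(-1/40 + (-7 - 25)) = 1/(-1/40 - 32) = 1/(-1281/40) = -40/1281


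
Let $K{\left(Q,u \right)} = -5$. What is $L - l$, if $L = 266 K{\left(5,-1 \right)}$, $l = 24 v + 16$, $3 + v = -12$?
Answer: $-986$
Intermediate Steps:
$v = -15$ ($v = -3 - 12 = -15$)
$l = -344$ ($l = 24 \left(-15\right) + 16 = -360 + 16 = -344$)
$L = -1330$ ($L = 266 \left(-5\right) = -1330$)
$L - l = -1330 - -344 = -1330 + 344 = -986$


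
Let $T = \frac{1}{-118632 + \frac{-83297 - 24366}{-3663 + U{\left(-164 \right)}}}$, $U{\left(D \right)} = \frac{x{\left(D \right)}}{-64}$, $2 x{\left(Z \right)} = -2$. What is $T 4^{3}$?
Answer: $- \frac{1875448}{3475515995} \approx -0.00053962$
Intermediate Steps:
$x{\left(Z \right)} = -1$ ($x{\left(Z \right)} = \frac{1}{2} \left(-2\right) = -1$)
$U{\left(D \right)} = \frac{1}{64}$ ($U{\left(D \right)} = - \frac{1}{-64} = \left(-1\right) \left(- \frac{1}{64}\right) = \frac{1}{64}$)
$T = - \frac{234431}{27804127960}$ ($T = \frac{1}{-118632 + \frac{-83297 - 24366}{-3663 + \frac{1}{64}}} = \frac{1}{-118632 - \frac{107663}{- \frac{234431}{64}}} = \frac{1}{-118632 - - \frac{6890432}{234431}} = \frac{1}{-118632 + \frac{6890432}{234431}} = \frac{1}{- \frac{27804127960}{234431}} = - \frac{234431}{27804127960} \approx -8.4315 \cdot 10^{-6}$)
$T 4^{3} = - \frac{234431 \cdot 4^{3}}{27804127960} = \left(- \frac{234431}{27804127960}\right) 64 = - \frac{1875448}{3475515995}$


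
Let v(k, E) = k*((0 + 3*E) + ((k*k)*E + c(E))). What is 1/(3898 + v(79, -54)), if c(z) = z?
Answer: -1/26637272 ≈ -3.7541e-8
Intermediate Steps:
v(k, E) = k*(4*E + E*k**2) (v(k, E) = k*((0 + 3*E) + ((k*k)*E + E)) = k*(3*E + (k**2*E + E)) = k*(3*E + (E*k**2 + E)) = k*(3*E + (E + E*k**2)) = k*(4*E + E*k**2))
1/(3898 + v(79, -54)) = 1/(3898 - 54*79*(4 + 79**2)) = 1/(3898 - 54*79*(4 + 6241)) = 1/(3898 - 54*79*6245) = 1/(3898 - 26641170) = 1/(-26637272) = -1/26637272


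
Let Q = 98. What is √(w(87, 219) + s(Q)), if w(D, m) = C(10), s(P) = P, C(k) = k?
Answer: 6*√3 ≈ 10.392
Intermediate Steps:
w(D, m) = 10
√(w(87, 219) + s(Q)) = √(10 + 98) = √108 = 6*√3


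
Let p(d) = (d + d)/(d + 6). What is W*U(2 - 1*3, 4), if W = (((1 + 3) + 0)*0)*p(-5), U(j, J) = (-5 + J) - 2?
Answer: 0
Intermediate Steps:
U(j, J) = -7 + J
p(d) = 2*d/(6 + d) (p(d) = (2*d)/(6 + d) = 2*d/(6 + d))
W = 0 (W = (((1 + 3) + 0)*0)*(2*(-5)/(6 - 5)) = ((4 + 0)*0)*(2*(-5)/1) = (4*0)*(2*(-5)*1) = 0*(-10) = 0)
W*U(2 - 1*3, 4) = 0*(-7 + 4) = 0*(-3) = 0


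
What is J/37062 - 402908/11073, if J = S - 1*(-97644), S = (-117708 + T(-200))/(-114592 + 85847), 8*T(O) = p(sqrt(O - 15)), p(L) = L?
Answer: -22119786831272/655366079715 - I*sqrt(215)/8522777520 ≈ -33.752 - 1.7204e-9*I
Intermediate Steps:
T(O) = sqrt(-15 + O)/8 (T(O) = sqrt(O - 15)/8 = sqrt(-15 + O)/8)
S = 117708/28745 - I*sqrt(215)/229960 (S = (-117708 + sqrt(-15 - 200)/8)/(-114592 + 85847) = (-117708 + sqrt(-215)/8)/(-28745) = (-117708 + (I*sqrt(215))/8)*(-1/28745) = (-117708 + I*sqrt(215)/8)*(-1/28745) = 117708/28745 - I*sqrt(215)/229960 ≈ 4.0949 - 6.3763e-5*I)
J = 2806894488/28745 - I*sqrt(215)/229960 (J = (117708/28745 - I*sqrt(215)/229960) - 1*(-97644) = (117708/28745 - I*sqrt(215)/229960) + 97644 = 2806894488/28745 - I*sqrt(215)/229960 ≈ 97648.0 - 6.3763e-5*I)
J/37062 - 402908/11073 = (2806894488/28745 - I*sqrt(215)/229960)/37062 - 402908/11073 = (2806894488/28745 - I*sqrt(215)/229960)*(1/37062) - 402908*1/11073 = (467815748/177557865 - I*sqrt(215)/8522777520) - 402908/11073 = -22119786831272/655366079715 - I*sqrt(215)/8522777520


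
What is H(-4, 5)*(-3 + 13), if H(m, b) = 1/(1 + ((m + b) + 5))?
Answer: 10/7 ≈ 1.4286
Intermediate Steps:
H(m, b) = 1/(6 + b + m) (H(m, b) = 1/(1 + ((b + m) + 5)) = 1/(1 + (5 + b + m)) = 1/(6 + b + m))
H(-4, 5)*(-3 + 13) = (-3 + 13)/(6 + 5 - 4) = 10/7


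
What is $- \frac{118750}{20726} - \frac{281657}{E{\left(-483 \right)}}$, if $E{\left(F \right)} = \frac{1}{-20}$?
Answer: $\frac{58376170445}{10363} \approx 5.6331 \cdot 10^{6}$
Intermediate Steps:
$E{\left(F \right)} = - \frac{1}{20}$
$- \frac{118750}{20726} - \frac{281657}{E{\left(-483 \right)}} = - \frac{118750}{20726} - \frac{281657}{- \frac{1}{20}} = \left(-118750\right) \frac{1}{20726} - -5633140 = - \frac{59375}{10363} + 5633140 = \frac{58376170445}{10363}$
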